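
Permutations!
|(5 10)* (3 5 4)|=4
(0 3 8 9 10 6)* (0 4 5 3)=(3 8 9 10 6 4 5)=[0, 1, 2, 8, 5, 3, 4, 7, 9, 10, 6]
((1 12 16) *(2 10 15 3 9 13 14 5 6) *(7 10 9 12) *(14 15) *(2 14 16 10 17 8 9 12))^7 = (1 3 17 12 9 16 15 7 2 8 10 13)(5 6 14) = [0, 3, 8, 17, 4, 6, 14, 2, 10, 16, 13, 11, 9, 1, 5, 7, 15, 12]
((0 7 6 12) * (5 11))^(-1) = (0 12 6 7)(5 11) = [12, 1, 2, 3, 4, 11, 7, 0, 8, 9, 10, 5, 6]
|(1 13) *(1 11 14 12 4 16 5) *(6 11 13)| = 8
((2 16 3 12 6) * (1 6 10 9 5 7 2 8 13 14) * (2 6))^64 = (1 14 13 8 6 7 5 9 10 12 3 16 2) = [0, 14, 1, 16, 4, 9, 7, 5, 6, 10, 12, 11, 3, 8, 13, 15, 2]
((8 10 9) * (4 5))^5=(4 5)(8 9 10)=[0, 1, 2, 3, 5, 4, 6, 7, 9, 10, 8]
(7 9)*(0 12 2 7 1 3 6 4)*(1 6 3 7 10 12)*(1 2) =(0 2 10 12 1 7 9 6 4) =[2, 7, 10, 3, 0, 5, 4, 9, 8, 6, 12, 11, 1]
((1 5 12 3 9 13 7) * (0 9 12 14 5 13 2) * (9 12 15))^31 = [12, 13, 0, 15, 4, 14, 6, 1, 8, 2, 10, 11, 3, 7, 5, 9] = (0 12 3 15 9 2)(1 13 7)(5 14)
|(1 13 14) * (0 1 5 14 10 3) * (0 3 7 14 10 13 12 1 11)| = 4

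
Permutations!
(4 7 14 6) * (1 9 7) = (1 9 7 14 6 4) = [0, 9, 2, 3, 1, 5, 4, 14, 8, 7, 10, 11, 12, 13, 6]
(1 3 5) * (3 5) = (1 5) = [0, 5, 2, 3, 4, 1]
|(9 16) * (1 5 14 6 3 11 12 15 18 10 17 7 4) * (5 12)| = |(1 12 15 18 10 17 7 4)(3 11 5 14 6)(9 16)| = 40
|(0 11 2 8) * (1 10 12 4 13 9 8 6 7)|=|(0 11 2 6 7 1 10 12 4 13 9 8)|=12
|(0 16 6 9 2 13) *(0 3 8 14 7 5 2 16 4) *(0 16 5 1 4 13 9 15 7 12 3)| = 12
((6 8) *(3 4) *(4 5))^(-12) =(8) =[0, 1, 2, 3, 4, 5, 6, 7, 8]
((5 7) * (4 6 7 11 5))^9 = (5 11) = [0, 1, 2, 3, 4, 11, 6, 7, 8, 9, 10, 5]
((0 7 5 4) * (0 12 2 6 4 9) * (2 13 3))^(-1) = (0 9 5 7)(2 3 13 12 4 6) = [9, 1, 3, 13, 6, 7, 2, 0, 8, 5, 10, 11, 4, 12]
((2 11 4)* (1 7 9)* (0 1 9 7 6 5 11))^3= (0 5 2 6 4 1 11)= [5, 11, 6, 3, 1, 2, 4, 7, 8, 9, 10, 0]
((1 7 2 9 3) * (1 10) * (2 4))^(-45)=(1 9 7 3 4 10 2)=[0, 9, 1, 4, 10, 5, 6, 3, 8, 7, 2]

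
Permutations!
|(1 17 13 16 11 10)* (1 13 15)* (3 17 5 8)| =|(1 5 8 3 17 15)(10 13 16 11)| =12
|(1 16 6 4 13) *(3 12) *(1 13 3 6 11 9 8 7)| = |(1 16 11 9 8 7)(3 12 6 4)| = 12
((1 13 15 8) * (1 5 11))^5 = (1 11 5 8 15 13) = [0, 11, 2, 3, 4, 8, 6, 7, 15, 9, 10, 5, 12, 1, 14, 13]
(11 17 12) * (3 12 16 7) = [0, 1, 2, 12, 4, 5, 6, 3, 8, 9, 10, 17, 11, 13, 14, 15, 7, 16] = (3 12 11 17 16 7)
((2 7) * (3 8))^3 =(2 7)(3 8) =[0, 1, 7, 8, 4, 5, 6, 2, 3]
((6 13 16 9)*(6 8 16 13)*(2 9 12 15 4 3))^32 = [0, 1, 2, 3, 4, 5, 6, 7, 8, 9, 10, 11, 12, 13, 14, 15, 16] = (16)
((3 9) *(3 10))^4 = (3 9 10) = [0, 1, 2, 9, 4, 5, 6, 7, 8, 10, 3]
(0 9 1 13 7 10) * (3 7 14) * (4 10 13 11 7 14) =(0 9 1 11 7 13 4 10)(3 14) =[9, 11, 2, 14, 10, 5, 6, 13, 8, 1, 0, 7, 12, 4, 3]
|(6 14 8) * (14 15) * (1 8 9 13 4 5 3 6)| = |(1 8)(3 6 15 14 9 13 4 5)| = 8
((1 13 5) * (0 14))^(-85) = (0 14)(1 5 13) = [14, 5, 2, 3, 4, 13, 6, 7, 8, 9, 10, 11, 12, 1, 0]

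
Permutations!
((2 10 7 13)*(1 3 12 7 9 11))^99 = [0, 1, 2, 3, 4, 5, 6, 7, 8, 9, 10, 11, 12, 13] = (13)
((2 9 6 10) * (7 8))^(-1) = (2 10 6 9)(7 8) = [0, 1, 10, 3, 4, 5, 9, 8, 7, 2, 6]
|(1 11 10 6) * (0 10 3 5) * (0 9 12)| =9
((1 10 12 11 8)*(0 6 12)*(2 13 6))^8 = (0 10 1 8 11 12 6 13 2) = [10, 8, 0, 3, 4, 5, 13, 7, 11, 9, 1, 12, 6, 2]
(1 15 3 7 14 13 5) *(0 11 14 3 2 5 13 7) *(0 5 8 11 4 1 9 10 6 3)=(0 4 1 15 2 8 11 14 7)(3 5 9 10 6)=[4, 15, 8, 5, 1, 9, 3, 0, 11, 10, 6, 14, 12, 13, 7, 2]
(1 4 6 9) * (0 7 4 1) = [7, 1, 2, 3, 6, 5, 9, 4, 8, 0] = (0 7 4 6 9)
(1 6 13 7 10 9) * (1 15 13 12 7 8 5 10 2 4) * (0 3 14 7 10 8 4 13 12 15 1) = (0 3 14 7 2 13 4)(1 6 15 12 10 9)(5 8) = [3, 6, 13, 14, 0, 8, 15, 2, 5, 1, 9, 11, 10, 4, 7, 12]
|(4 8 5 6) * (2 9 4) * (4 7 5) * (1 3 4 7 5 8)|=12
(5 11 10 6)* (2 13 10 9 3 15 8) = (2 13 10 6 5 11 9 3 15 8) = [0, 1, 13, 15, 4, 11, 5, 7, 2, 3, 6, 9, 12, 10, 14, 8]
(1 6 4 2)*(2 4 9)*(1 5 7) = (1 6 9 2 5 7) = [0, 6, 5, 3, 4, 7, 9, 1, 8, 2]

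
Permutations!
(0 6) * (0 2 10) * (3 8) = (0 6 2 10)(3 8) = [6, 1, 10, 8, 4, 5, 2, 7, 3, 9, 0]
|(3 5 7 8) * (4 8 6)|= 6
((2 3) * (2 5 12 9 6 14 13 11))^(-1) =(2 11 13 14 6 9 12 5 3) =[0, 1, 11, 2, 4, 3, 9, 7, 8, 12, 10, 13, 5, 14, 6]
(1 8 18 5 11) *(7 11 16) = [0, 8, 2, 3, 4, 16, 6, 11, 18, 9, 10, 1, 12, 13, 14, 15, 7, 17, 5] = (1 8 18 5 16 7 11)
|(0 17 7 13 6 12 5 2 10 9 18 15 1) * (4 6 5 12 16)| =|(0 17 7 13 5 2 10 9 18 15 1)(4 6 16)| =33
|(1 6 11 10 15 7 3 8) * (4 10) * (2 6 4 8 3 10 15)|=9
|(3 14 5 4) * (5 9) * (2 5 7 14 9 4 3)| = |(2 5 3 9 7 14 4)| = 7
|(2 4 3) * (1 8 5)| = 3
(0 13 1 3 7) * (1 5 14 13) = (0 1 3 7)(5 14 13) = [1, 3, 2, 7, 4, 14, 6, 0, 8, 9, 10, 11, 12, 5, 13]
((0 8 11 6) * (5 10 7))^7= [6, 1, 2, 3, 4, 10, 11, 5, 0, 9, 7, 8]= (0 6 11 8)(5 10 7)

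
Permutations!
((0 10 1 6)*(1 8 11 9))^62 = [6, 9, 2, 3, 4, 5, 1, 7, 10, 11, 0, 8] = (0 6 1 9 11 8 10)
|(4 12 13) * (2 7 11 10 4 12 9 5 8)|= |(2 7 11 10 4 9 5 8)(12 13)|= 8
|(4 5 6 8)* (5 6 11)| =|(4 6 8)(5 11)| =6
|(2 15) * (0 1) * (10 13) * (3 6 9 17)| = |(0 1)(2 15)(3 6 9 17)(10 13)| = 4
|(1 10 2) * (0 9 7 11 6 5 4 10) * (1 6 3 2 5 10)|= 11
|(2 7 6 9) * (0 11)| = |(0 11)(2 7 6 9)| = 4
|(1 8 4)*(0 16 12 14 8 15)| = |(0 16 12 14 8 4 1 15)| = 8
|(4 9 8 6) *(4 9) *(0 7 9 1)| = 6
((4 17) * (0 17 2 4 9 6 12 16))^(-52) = (0 9 12)(6 16 17) = [9, 1, 2, 3, 4, 5, 16, 7, 8, 12, 10, 11, 0, 13, 14, 15, 17, 6]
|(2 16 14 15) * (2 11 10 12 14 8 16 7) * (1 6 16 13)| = 10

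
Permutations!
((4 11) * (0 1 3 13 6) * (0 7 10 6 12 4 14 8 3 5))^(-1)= (0 5 1)(3 8 14 11 4 12 13)(6 10 7)= [5, 0, 2, 8, 12, 1, 10, 6, 14, 9, 7, 4, 13, 3, 11]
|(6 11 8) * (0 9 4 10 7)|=15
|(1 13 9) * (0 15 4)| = 3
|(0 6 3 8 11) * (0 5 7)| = 7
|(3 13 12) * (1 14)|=6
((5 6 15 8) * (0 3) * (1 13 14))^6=(5 15)(6 8)=[0, 1, 2, 3, 4, 15, 8, 7, 6, 9, 10, 11, 12, 13, 14, 5]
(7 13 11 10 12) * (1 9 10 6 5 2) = (1 9 10 12 7 13 11 6 5 2) = [0, 9, 1, 3, 4, 2, 5, 13, 8, 10, 12, 6, 7, 11]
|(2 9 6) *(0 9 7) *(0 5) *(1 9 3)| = 8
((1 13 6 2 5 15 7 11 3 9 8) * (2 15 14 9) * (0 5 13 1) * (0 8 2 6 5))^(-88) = (2 5 9 13 14)(3 15 11 6 7) = [0, 1, 5, 15, 4, 9, 7, 3, 8, 13, 10, 6, 12, 14, 2, 11]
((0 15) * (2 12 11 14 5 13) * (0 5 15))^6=(2 13 5 15 14 11 12)=[0, 1, 13, 3, 4, 15, 6, 7, 8, 9, 10, 12, 2, 5, 11, 14]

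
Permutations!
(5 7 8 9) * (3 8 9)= (3 8)(5 7 9)= [0, 1, 2, 8, 4, 7, 6, 9, 3, 5]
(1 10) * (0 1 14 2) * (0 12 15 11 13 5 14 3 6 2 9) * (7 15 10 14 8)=(0 1 14 9)(2 12 10 3 6)(5 8 7 15 11 13)=[1, 14, 12, 6, 4, 8, 2, 15, 7, 0, 3, 13, 10, 5, 9, 11]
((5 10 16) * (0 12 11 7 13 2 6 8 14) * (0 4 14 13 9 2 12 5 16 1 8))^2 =(16)(0 10 8 12 7 2)(1 13 11 9 6 5) =[10, 13, 0, 3, 4, 1, 5, 2, 12, 6, 8, 9, 7, 11, 14, 15, 16]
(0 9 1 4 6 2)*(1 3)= (0 9 3 1 4 6 2)= [9, 4, 0, 1, 6, 5, 2, 7, 8, 3]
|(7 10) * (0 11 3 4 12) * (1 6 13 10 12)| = 10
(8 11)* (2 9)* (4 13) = (2 9)(4 13)(8 11) = [0, 1, 9, 3, 13, 5, 6, 7, 11, 2, 10, 8, 12, 4]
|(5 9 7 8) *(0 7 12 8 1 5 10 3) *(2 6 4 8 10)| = 8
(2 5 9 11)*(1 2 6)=[0, 2, 5, 3, 4, 9, 1, 7, 8, 11, 10, 6]=(1 2 5 9 11 6)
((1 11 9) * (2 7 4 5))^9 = (11)(2 7 4 5) = [0, 1, 7, 3, 5, 2, 6, 4, 8, 9, 10, 11]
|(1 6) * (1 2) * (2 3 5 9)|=|(1 6 3 5 9 2)|=6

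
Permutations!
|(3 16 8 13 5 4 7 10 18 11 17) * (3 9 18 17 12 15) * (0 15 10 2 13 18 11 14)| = |(0 15 3 16 8 18 14)(2 13 5 4 7)(9 11 12 10 17)| = 35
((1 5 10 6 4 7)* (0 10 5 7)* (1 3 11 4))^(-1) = [4, 6, 2, 7, 11, 5, 10, 1, 8, 9, 0, 3] = (0 4 11 3 7 1 6 10)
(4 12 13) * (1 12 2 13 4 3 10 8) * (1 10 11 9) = (1 12 4 2 13 3 11 9)(8 10) = [0, 12, 13, 11, 2, 5, 6, 7, 10, 1, 8, 9, 4, 3]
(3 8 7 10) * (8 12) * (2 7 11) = (2 7 10 3 12 8 11) = [0, 1, 7, 12, 4, 5, 6, 10, 11, 9, 3, 2, 8]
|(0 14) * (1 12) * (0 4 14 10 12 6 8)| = |(0 10 12 1 6 8)(4 14)| = 6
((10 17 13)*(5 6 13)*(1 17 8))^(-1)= [0, 8, 2, 3, 4, 17, 5, 7, 10, 9, 13, 11, 12, 6, 14, 15, 16, 1]= (1 8 10 13 6 5 17)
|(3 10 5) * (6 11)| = 6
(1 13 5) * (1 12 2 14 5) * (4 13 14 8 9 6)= (1 14 5 12 2 8 9 6 4 13)= [0, 14, 8, 3, 13, 12, 4, 7, 9, 6, 10, 11, 2, 1, 5]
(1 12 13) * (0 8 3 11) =(0 8 3 11)(1 12 13) =[8, 12, 2, 11, 4, 5, 6, 7, 3, 9, 10, 0, 13, 1]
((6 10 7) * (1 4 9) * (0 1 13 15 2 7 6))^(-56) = (15) = [0, 1, 2, 3, 4, 5, 6, 7, 8, 9, 10, 11, 12, 13, 14, 15]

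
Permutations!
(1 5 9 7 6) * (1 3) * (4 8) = (1 5 9 7 6 3)(4 8) = [0, 5, 2, 1, 8, 9, 3, 6, 4, 7]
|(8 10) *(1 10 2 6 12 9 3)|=8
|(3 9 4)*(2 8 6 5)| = |(2 8 6 5)(3 9 4)| = 12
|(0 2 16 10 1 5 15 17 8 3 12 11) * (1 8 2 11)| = |(0 11)(1 5 15 17 2 16 10 8 3 12)| = 10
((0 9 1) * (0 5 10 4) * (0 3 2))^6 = [3, 0, 4, 10, 5, 9, 6, 7, 8, 2, 1] = (0 3 10 1)(2 4 5 9)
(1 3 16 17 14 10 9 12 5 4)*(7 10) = (1 3 16 17 14 7 10 9 12 5 4) = [0, 3, 2, 16, 1, 4, 6, 10, 8, 12, 9, 11, 5, 13, 7, 15, 17, 14]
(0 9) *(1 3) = (0 9)(1 3) = [9, 3, 2, 1, 4, 5, 6, 7, 8, 0]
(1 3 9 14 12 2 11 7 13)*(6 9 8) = (1 3 8 6 9 14 12 2 11 7 13) = [0, 3, 11, 8, 4, 5, 9, 13, 6, 14, 10, 7, 2, 1, 12]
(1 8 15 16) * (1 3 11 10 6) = (1 8 15 16 3 11 10 6) = [0, 8, 2, 11, 4, 5, 1, 7, 15, 9, 6, 10, 12, 13, 14, 16, 3]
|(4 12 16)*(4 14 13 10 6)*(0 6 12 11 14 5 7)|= 11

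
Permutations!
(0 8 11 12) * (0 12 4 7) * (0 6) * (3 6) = (12)(0 8 11 4 7 3 6) = [8, 1, 2, 6, 7, 5, 0, 3, 11, 9, 10, 4, 12]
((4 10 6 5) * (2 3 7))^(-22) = (2 7 3)(4 6)(5 10) = [0, 1, 7, 2, 6, 10, 4, 3, 8, 9, 5]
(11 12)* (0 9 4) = [9, 1, 2, 3, 0, 5, 6, 7, 8, 4, 10, 12, 11] = (0 9 4)(11 12)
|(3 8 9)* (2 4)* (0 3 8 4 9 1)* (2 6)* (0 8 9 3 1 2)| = |(9)(0 1 8 2 3 4 6)| = 7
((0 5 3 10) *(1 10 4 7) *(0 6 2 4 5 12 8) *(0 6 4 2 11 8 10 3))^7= (0 5 3 1 7 4 10 12)(6 11 8)= [5, 7, 2, 1, 10, 3, 11, 4, 6, 9, 12, 8, 0]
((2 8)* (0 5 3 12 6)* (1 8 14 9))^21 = [5, 8, 14, 12, 4, 3, 0, 7, 2, 1, 10, 11, 6, 13, 9] = (0 5 3 12 6)(1 8 2 14 9)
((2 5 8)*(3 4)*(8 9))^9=(2 5 9 8)(3 4)=[0, 1, 5, 4, 3, 9, 6, 7, 2, 8]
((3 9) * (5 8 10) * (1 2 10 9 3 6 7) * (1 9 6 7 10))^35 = (1 2)(5 10 6 8)(7 9) = [0, 2, 1, 3, 4, 10, 8, 9, 5, 7, 6]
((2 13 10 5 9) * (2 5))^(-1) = (2 10 13)(5 9) = [0, 1, 10, 3, 4, 9, 6, 7, 8, 5, 13, 11, 12, 2]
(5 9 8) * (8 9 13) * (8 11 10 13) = (5 8)(10 13 11) = [0, 1, 2, 3, 4, 8, 6, 7, 5, 9, 13, 10, 12, 11]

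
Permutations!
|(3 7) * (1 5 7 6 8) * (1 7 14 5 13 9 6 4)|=|(1 13 9 6 8 7 3 4)(5 14)|=8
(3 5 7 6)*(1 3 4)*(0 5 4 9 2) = (0 5 7 6 9 2)(1 3 4) = [5, 3, 0, 4, 1, 7, 9, 6, 8, 2]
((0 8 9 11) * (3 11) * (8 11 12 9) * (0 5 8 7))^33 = (12)(0 8 11 7 5) = [8, 1, 2, 3, 4, 0, 6, 5, 11, 9, 10, 7, 12]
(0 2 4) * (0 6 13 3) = (0 2 4 6 13 3) = [2, 1, 4, 0, 6, 5, 13, 7, 8, 9, 10, 11, 12, 3]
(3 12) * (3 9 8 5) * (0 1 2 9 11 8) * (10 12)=(0 1 2 9)(3 10 12 11 8 5)=[1, 2, 9, 10, 4, 3, 6, 7, 5, 0, 12, 8, 11]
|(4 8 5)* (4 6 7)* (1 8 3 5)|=|(1 8)(3 5 6 7 4)|=10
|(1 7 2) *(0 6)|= 6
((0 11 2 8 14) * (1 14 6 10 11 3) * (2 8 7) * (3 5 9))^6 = (14)(6 11)(8 10) = [0, 1, 2, 3, 4, 5, 11, 7, 10, 9, 8, 6, 12, 13, 14]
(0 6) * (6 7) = [7, 1, 2, 3, 4, 5, 0, 6] = (0 7 6)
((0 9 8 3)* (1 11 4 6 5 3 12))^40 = [0, 1, 2, 3, 4, 5, 6, 7, 8, 9, 10, 11, 12] = (12)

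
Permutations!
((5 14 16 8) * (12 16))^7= (5 12 8 14 16)= [0, 1, 2, 3, 4, 12, 6, 7, 14, 9, 10, 11, 8, 13, 16, 15, 5]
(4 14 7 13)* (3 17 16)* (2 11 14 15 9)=[0, 1, 11, 17, 15, 5, 6, 13, 8, 2, 10, 14, 12, 4, 7, 9, 3, 16]=(2 11 14 7 13 4 15 9)(3 17 16)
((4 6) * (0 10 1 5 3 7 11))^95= (0 3 10 7 1 11 5)(4 6)= [3, 11, 2, 10, 6, 0, 4, 1, 8, 9, 7, 5]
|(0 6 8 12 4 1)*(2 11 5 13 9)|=|(0 6 8 12 4 1)(2 11 5 13 9)|=30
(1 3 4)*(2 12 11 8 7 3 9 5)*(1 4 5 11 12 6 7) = [0, 9, 6, 5, 4, 2, 7, 3, 1, 11, 10, 8, 12] = (12)(1 9 11 8)(2 6 7 3 5)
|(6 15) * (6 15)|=1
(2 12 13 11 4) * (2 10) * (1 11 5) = [0, 11, 12, 3, 10, 1, 6, 7, 8, 9, 2, 4, 13, 5] = (1 11 4 10 2 12 13 5)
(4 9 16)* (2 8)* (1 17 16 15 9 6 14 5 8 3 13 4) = (1 17 16)(2 3 13 4 6 14 5 8)(9 15) = [0, 17, 3, 13, 6, 8, 14, 7, 2, 15, 10, 11, 12, 4, 5, 9, 1, 16]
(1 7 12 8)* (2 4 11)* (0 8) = (0 8 1 7 12)(2 4 11) = [8, 7, 4, 3, 11, 5, 6, 12, 1, 9, 10, 2, 0]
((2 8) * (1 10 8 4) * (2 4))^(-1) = (1 4 8 10) = [0, 4, 2, 3, 8, 5, 6, 7, 10, 9, 1]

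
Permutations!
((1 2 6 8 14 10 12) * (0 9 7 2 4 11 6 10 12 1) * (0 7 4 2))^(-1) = (0 7 12 14 8 6 11 4 9)(1 10 2) = [7, 10, 1, 3, 9, 5, 11, 12, 6, 0, 2, 4, 14, 13, 8]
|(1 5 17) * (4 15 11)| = 3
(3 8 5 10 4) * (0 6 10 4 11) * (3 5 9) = (0 6 10 11)(3 8 9)(4 5) = [6, 1, 2, 8, 5, 4, 10, 7, 9, 3, 11, 0]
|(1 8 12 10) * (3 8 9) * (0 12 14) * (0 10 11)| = |(0 12 11)(1 9 3 8 14 10)| = 6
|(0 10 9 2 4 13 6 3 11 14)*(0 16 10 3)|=|(0 3 11 14 16 10 9 2 4 13 6)|=11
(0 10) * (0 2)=(0 10 2)=[10, 1, 0, 3, 4, 5, 6, 7, 8, 9, 2]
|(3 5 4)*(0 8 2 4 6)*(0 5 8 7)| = |(0 7)(2 4 3 8)(5 6)| = 4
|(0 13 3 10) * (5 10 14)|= 6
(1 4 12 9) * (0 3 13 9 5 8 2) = (0 3 13 9 1 4 12 5 8 2) = [3, 4, 0, 13, 12, 8, 6, 7, 2, 1, 10, 11, 5, 9]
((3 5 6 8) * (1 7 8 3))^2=(1 8 7)(3 6 5)=[0, 8, 2, 6, 4, 3, 5, 1, 7]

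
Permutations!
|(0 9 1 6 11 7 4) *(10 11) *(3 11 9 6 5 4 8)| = 28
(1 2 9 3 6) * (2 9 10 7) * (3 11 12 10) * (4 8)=(1 9 11 12 10 7 2 3 6)(4 8)=[0, 9, 3, 6, 8, 5, 1, 2, 4, 11, 7, 12, 10]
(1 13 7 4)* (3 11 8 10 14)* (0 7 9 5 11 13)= [7, 0, 2, 13, 1, 11, 6, 4, 10, 5, 14, 8, 12, 9, 3]= (0 7 4 1)(3 13 9 5 11 8 10 14)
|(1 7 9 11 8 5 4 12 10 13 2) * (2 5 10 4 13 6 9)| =30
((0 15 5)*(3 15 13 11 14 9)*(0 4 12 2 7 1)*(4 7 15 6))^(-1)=(0 1 7 5 15 2 12 4 6 3 9 14 11 13)=[1, 7, 12, 9, 6, 15, 3, 5, 8, 14, 10, 13, 4, 0, 11, 2]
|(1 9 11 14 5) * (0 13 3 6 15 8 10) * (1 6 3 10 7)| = |(0 13 10)(1 9 11 14 5 6 15 8 7)| = 9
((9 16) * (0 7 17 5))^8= (17)= [0, 1, 2, 3, 4, 5, 6, 7, 8, 9, 10, 11, 12, 13, 14, 15, 16, 17]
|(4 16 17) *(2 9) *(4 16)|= 2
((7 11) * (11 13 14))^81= [0, 1, 2, 3, 4, 5, 6, 13, 8, 9, 10, 7, 12, 14, 11]= (7 13 14 11)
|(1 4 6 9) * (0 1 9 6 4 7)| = |(9)(0 1 7)| = 3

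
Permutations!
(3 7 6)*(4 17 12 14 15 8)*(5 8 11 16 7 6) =(3 6)(4 17 12 14 15 11 16 7 5 8) =[0, 1, 2, 6, 17, 8, 3, 5, 4, 9, 10, 16, 14, 13, 15, 11, 7, 12]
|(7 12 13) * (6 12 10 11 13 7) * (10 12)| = 4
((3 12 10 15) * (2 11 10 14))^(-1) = (2 14 12 3 15 10 11) = [0, 1, 14, 15, 4, 5, 6, 7, 8, 9, 11, 2, 3, 13, 12, 10]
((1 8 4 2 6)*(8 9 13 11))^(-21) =(1 11 2 9 8 6 13 4) =[0, 11, 9, 3, 1, 5, 13, 7, 6, 8, 10, 2, 12, 4]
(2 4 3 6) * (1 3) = (1 3 6 2 4) = [0, 3, 4, 6, 1, 5, 2]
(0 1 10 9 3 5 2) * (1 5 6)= (0 5 2)(1 10 9 3 6)= [5, 10, 0, 6, 4, 2, 1, 7, 8, 3, 9]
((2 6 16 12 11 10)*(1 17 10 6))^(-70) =[0, 10, 17, 3, 4, 5, 12, 7, 8, 9, 1, 16, 6, 13, 14, 15, 11, 2] =(1 10)(2 17)(6 12)(11 16)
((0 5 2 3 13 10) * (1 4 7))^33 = [3, 1, 10, 0, 4, 13, 6, 7, 8, 9, 2, 11, 12, 5] = (0 3)(2 10)(5 13)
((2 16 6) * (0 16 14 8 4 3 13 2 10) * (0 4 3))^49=(0 4 10 6 16)(2 13 3 8 14)=[4, 1, 13, 8, 10, 5, 16, 7, 14, 9, 6, 11, 12, 3, 2, 15, 0]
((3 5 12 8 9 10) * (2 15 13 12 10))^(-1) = (2 9 8 12 13 15)(3 10 5) = [0, 1, 9, 10, 4, 3, 6, 7, 12, 8, 5, 11, 13, 15, 14, 2]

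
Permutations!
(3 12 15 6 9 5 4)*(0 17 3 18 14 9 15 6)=(0 17 3 12 6 15)(4 18 14 9 5)=[17, 1, 2, 12, 18, 4, 15, 7, 8, 5, 10, 11, 6, 13, 9, 0, 16, 3, 14]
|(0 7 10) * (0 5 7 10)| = 4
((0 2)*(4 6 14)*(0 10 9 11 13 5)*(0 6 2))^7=(2 14 5 11 10 4 6 13 9)=[0, 1, 14, 3, 6, 11, 13, 7, 8, 2, 4, 10, 12, 9, 5]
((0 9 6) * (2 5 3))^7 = [9, 1, 5, 2, 4, 3, 0, 7, 8, 6] = (0 9 6)(2 5 3)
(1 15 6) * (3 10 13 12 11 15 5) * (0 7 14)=(0 7 14)(1 5 3 10 13 12 11 15 6)=[7, 5, 2, 10, 4, 3, 1, 14, 8, 9, 13, 15, 11, 12, 0, 6]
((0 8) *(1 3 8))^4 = (8) = [0, 1, 2, 3, 4, 5, 6, 7, 8]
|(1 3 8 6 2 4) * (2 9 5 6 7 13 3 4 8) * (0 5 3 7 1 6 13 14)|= |(0 5 13 7 14)(1 4 6 9 3 2 8)|= 35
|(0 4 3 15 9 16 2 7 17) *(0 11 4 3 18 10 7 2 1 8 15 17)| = |(0 3 17 11 4 18 10 7)(1 8 15 9 16)| = 40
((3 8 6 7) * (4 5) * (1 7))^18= (1 8 7 6 3)= [0, 8, 2, 1, 4, 5, 3, 6, 7]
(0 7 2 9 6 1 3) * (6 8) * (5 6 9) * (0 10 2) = (0 7)(1 3 10 2 5 6)(8 9) = [7, 3, 5, 10, 4, 6, 1, 0, 9, 8, 2]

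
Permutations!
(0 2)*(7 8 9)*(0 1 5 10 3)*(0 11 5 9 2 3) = [3, 9, 1, 11, 4, 10, 6, 8, 2, 7, 0, 5] = (0 3 11 5 10)(1 9 7 8 2)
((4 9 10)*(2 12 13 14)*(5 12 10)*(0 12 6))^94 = (0 2 5 13 4)(6 14 9 12 10) = [2, 1, 5, 3, 0, 13, 14, 7, 8, 12, 6, 11, 10, 4, 9]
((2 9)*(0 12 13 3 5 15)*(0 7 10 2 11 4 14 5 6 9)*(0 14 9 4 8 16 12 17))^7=(0 17)(2 14 5 15 7 10)(3 12 8 9 6 13 16 11 4)=[17, 1, 14, 12, 3, 15, 13, 10, 9, 6, 2, 4, 8, 16, 5, 7, 11, 0]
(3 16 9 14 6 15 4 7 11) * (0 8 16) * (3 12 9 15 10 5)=[8, 1, 2, 0, 7, 3, 10, 11, 16, 14, 5, 12, 9, 13, 6, 4, 15]=(0 8 16 15 4 7 11 12 9 14 6 10 5 3)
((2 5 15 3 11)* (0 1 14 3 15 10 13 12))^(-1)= [12, 0, 11, 14, 4, 2, 6, 7, 8, 9, 5, 3, 13, 10, 1, 15]= (15)(0 12 13 10 5 2 11 3 14 1)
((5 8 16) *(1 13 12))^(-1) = (1 12 13)(5 16 8) = [0, 12, 2, 3, 4, 16, 6, 7, 5, 9, 10, 11, 13, 1, 14, 15, 8]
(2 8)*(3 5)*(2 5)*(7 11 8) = [0, 1, 7, 2, 4, 3, 6, 11, 5, 9, 10, 8] = (2 7 11 8 5 3)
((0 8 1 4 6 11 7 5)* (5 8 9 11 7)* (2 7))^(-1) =(0 5 11 9)(1 8 7 2 6 4) =[5, 8, 6, 3, 1, 11, 4, 2, 7, 0, 10, 9]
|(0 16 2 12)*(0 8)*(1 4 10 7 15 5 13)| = |(0 16 2 12 8)(1 4 10 7 15 5 13)| = 35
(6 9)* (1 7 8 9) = (1 7 8 9 6) = [0, 7, 2, 3, 4, 5, 1, 8, 9, 6]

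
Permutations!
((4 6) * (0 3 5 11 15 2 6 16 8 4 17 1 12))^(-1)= [12, 17, 15, 0, 8, 3, 2, 7, 16, 9, 10, 5, 1, 13, 14, 11, 4, 6]= (0 12 1 17 6 2 15 11 5 3)(4 8 16)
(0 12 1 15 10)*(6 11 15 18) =[12, 18, 2, 3, 4, 5, 11, 7, 8, 9, 0, 15, 1, 13, 14, 10, 16, 17, 6] =(0 12 1 18 6 11 15 10)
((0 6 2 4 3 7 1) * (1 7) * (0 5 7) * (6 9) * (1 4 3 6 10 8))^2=(0 10 1 7 9 8 5)(2 4)(3 6)=[10, 7, 4, 6, 2, 0, 3, 9, 5, 8, 1]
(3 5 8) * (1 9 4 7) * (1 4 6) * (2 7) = (1 9 6)(2 7 4)(3 5 8) = [0, 9, 7, 5, 2, 8, 1, 4, 3, 6]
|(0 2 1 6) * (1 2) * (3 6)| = |(0 1 3 6)| = 4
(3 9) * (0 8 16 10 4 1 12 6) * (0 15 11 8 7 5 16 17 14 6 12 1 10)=(0 7 5 16)(3 9)(4 10)(6 15 11 8 17 14)=[7, 1, 2, 9, 10, 16, 15, 5, 17, 3, 4, 8, 12, 13, 6, 11, 0, 14]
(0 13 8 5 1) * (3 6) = [13, 0, 2, 6, 4, 1, 3, 7, 5, 9, 10, 11, 12, 8] = (0 13 8 5 1)(3 6)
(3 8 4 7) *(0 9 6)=(0 9 6)(3 8 4 7)=[9, 1, 2, 8, 7, 5, 0, 3, 4, 6]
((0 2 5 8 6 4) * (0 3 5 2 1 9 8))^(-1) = [5, 0, 2, 4, 6, 3, 8, 7, 9, 1] = (0 5 3 4 6 8 9 1)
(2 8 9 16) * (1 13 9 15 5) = (1 13 9 16 2 8 15 5) = [0, 13, 8, 3, 4, 1, 6, 7, 15, 16, 10, 11, 12, 9, 14, 5, 2]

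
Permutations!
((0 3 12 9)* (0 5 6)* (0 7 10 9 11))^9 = (0 3 12 11)(5 9 10 7 6) = [3, 1, 2, 12, 4, 9, 5, 6, 8, 10, 7, 0, 11]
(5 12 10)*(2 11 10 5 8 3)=(2 11 10 8 3)(5 12)=[0, 1, 11, 2, 4, 12, 6, 7, 3, 9, 8, 10, 5]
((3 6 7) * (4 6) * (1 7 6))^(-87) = [0, 7, 2, 4, 1, 5, 6, 3] = (1 7 3 4)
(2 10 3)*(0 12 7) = [12, 1, 10, 2, 4, 5, 6, 0, 8, 9, 3, 11, 7] = (0 12 7)(2 10 3)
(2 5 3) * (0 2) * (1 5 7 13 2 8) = (0 8 1 5 3)(2 7 13) = [8, 5, 7, 0, 4, 3, 6, 13, 1, 9, 10, 11, 12, 2]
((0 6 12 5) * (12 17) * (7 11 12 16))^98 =(0 17 7 12)(5 6 16 11) =[17, 1, 2, 3, 4, 6, 16, 12, 8, 9, 10, 5, 0, 13, 14, 15, 11, 7]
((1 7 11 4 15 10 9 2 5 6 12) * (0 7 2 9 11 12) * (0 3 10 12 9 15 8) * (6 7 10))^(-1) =(0 8 4 11 10)(1 12 15 9 7 5 2)(3 6) =[8, 12, 1, 6, 11, 2, 3, 5, 4, 7, 0, 10, 15, 13, 14, 9]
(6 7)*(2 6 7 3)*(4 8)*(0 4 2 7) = [4, 1, 6, 7, 8, 5, 3, 0, 2] = (0 4 8 2 6 3 7)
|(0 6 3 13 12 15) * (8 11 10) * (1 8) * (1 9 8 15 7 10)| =|(0 6 3 13 12 7 10 9 8 11 1 15)| =12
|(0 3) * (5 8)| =|(0 3)(5 8)| =2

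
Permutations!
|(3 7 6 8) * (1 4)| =|(1 4)(3 7 6 8)| =4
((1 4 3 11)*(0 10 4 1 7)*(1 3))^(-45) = (0 3 10 11 4 7 1) = [3, 0, 2, 10, 7, 5, 6, 1, 8, 9, 11, 4]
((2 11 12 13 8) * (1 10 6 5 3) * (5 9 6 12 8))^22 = (1 5 12)(2 11 8)(3 13 10) = [0, 5, 11, 13, 4, 12, 6, 7, 2, 9, 3, 8, 1, 10]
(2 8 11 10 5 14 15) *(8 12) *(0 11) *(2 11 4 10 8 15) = (0 4 10 5 14 2 12 15 11 8) = [4, 1, 12, 3, 10, 14, 6, 7, 0, 9, 5, 8, 15, 13, 2, 11]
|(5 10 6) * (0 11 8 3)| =|(0 11 8 3)(5 10 6)| =12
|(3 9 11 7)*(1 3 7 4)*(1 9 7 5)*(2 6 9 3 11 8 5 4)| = 21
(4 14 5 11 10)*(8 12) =(4 14 5 11 10)(8 12) =[0, 1, 2, 3, 14, 11, 6, 7, 12, 9, 4, 10, 8, 13, 5]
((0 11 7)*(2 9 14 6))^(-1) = (0 7 11)(2 6 14 9) = [7, 1, 6, 3, 4, 5, 14, 11, 8, 2, 10, 0, 12, 13, 9]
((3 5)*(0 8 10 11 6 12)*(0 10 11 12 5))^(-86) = (12)(0 5 11)(3 6 8) = [5, 1, 2, 6, 4, 11, 8, 7, 3, 9, 10, 0, 12]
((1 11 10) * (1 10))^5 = [0, 11, 2, 3, 4, 5, 6, 7, 8, 9, 10, 1] = (1 11)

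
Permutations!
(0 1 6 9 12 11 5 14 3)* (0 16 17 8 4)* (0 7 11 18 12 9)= (0 1 6)(3 16 17 8 4 7 11 5 14)(12 18)= [1, 6, 2, 16, 7, 14, 0, 11, 4, 9, 10, 5, 18, 13, 3, 15, 17, 8, 12]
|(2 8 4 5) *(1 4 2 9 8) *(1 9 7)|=12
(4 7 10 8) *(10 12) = (4 7 12 10 8) = [0, 1, 2, 3, 7, 5, 6, 12, 4, 9, 8, 11, 10]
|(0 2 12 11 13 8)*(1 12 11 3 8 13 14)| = 8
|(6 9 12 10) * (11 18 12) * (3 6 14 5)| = |(3 6 9 11 18 12 10 14 5)| = 9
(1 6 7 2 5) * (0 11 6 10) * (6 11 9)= (11)(0 9 6 7 2 5 1 10)= [9, 10, 5, 3, 4, 1, 7, 2, 8, 6, 0, 11]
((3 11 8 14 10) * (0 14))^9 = [3, 1, 2, 0, 4, 5, 6, 7, 10, 9, 8, 14, 12, 13, 11] = (0 3)(8 10)(11 14)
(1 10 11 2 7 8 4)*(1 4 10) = (2 7 8 10 11) = [0, 1, 7, 3, 4, 5, 6, 8, 10, 9, 11, 2]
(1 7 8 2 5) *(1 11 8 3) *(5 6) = [0, 7, 6, 1, 4, 11, 5, 3, 2, 9, 10, 8] = (1 7 3)(2 6 5 11 8)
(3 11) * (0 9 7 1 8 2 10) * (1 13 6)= [9, 8, 10, 11, 4, 5, 1, 13, 2, 7, 0, 3, 12, 6]= (0 9 7 13 6 1 8 2 10)(3 11)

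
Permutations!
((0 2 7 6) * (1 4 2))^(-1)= (0 6 7 2 4 1)= [6, 0, 4, 3, 1, 5, 7, 2]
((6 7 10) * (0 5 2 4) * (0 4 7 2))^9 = (0 5)(2 7 10 6) = [5, 1, 7, 3, 4, 0, 2, 10, 8, 9, 6]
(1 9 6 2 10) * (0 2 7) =[2, 9, 10, 3, 4, 5, 7, 0, 8, 6, 1] =(0 2 10 1 9 6 7)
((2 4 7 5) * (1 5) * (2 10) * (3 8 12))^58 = (1 4 10)(2 5 7)(3 8 12) = [0, 4, 5, 8, 10, 7, 6, 2, 12, 9, 1, 11, 3]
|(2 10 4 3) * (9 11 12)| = |(2 10 4 3)(9 11 12)| = 12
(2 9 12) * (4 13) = [0, 1, 9, 3, 13, 5, 6, 7, 8, 12, 10, 11, 2, 4] = (2 9 12)(4 13)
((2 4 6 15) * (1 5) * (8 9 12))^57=(1 5)(2 4 6 15)=[0, 5, 4, 3, 6, 1, 15, 7, 8, 9, 10, 11, 12, 13, 14, 2]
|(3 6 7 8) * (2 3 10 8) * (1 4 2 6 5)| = |(1 4 2 3 5)(6 7)(8 10)| = 10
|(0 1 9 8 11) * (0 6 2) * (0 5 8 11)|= 8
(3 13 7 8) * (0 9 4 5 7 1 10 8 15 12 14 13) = [9, 10, 2, 0, 5, 7, 6, 15, 3, 4, 8, 11, 14, 1, 13, 12] = (0 9 4 5 7 15 12 14 13 1 10 8 3)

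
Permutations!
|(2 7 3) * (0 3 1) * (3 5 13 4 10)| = |(0 5 13 4 10 3 2 7 1)| = 9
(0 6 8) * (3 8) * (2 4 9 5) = (0 6 3 8)(2 4 9 5) = [6, 1, 4, 8, 9, 2, 3, 7, 0, 5]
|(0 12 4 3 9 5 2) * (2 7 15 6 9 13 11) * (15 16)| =|(0 12 4 3 13 11 2)(5 7 16 15 6 9)| =42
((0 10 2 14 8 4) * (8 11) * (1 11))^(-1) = (0 4 8 11 1 14 2 10) = [4, 14, 10, 3, 8, 5, 6, 7, 11, 9, 0, 1, 12, 13, 2]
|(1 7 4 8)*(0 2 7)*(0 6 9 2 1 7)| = |(0 1 6 9 2)(4 8 7)| = 15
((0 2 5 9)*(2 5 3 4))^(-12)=(9)=[0, 1, 2, 3, 4, 5, 6, 7, 8, 9]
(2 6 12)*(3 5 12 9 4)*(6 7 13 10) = [0, 1, 7, 5, 3, 12, 9, 13, 8, 4, 6, 11, 2, 10] = (2 7 13 10 6 9 4 3 5 12)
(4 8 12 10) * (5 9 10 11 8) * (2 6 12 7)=(2 6 12 11 8 7)(4 5 9 10)=[0, 1, 6, 3, 5, 9, 12, 2, 7, 10, 4, 8, 11]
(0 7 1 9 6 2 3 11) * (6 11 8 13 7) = (0 6 2 3 8 13 7 1 9 11) = [6, 9, 3, 8, 4, 5, 2, 1, 13, 11, 10, 0, 12, 7]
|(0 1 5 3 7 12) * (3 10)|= 7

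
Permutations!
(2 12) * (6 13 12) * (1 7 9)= (1 7 9)(2 6 13 12)= [0, 7, 6, 3, 4, 5, 13, 9, 8, 1, 10, 11, 2, 12]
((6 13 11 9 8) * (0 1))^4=(6 8 9 11 13)=[0, 1, 2, 3, 4, 5, 8, 7, 9, 11, 10, 13, 12, 6]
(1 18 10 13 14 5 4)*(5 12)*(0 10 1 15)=(0 10 13 14 12 5 4 15)(1 18)=[10, 18, 2, 3, 15, 4, 6, 7, 8, 9, 13, 11, 5, 14, 12, 0, 16, 17, 1]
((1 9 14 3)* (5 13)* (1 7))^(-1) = [0, 7, 2, 14, 4, 13, 6, 3, 8, 1, 10, 11, 12, 5, 9] = (1 7 3 14 9)(5 13)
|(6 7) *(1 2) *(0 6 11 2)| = 6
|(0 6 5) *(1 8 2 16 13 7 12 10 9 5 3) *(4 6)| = |(0 4 6 3 1 8 2 16 13 7 12 10 9 5)| = 14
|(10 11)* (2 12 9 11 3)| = 6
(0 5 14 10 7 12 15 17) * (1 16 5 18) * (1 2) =[18, 16, 1, 3, 4, 14, 6, 12, 8, 9, 7, 11, 15, 13, 10, 17, 5, 0, 2] =(0 18 2 1 16 5 14 10 7 12 15 17)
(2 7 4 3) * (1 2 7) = (1 2)(3 7 4) = [0, 2, 1, 7, 3, 5, 6, 4]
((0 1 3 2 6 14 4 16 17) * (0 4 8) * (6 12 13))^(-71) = (0 1 3 2 12 13 6 14 8)(4 16 17) = [1, 3, 12, 2, 16, 5, 14, 7, 0, 9, 10, 11, 13, 6, 8, 15, 17, 4]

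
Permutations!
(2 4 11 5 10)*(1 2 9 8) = (1 2 4 11 5 10 9 8) = [0, 2, 4, 3, 11, 10, 6, 7, 1, 8, 9, 5]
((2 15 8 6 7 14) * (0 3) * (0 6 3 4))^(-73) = (0 4)(2 6 15 7 8 14 3) = [4, 1, 6, 2, 0, 5, 15, 8, 14, 9, 10, 11, 12, 13, 3, 7]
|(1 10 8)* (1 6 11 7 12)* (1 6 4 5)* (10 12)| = 9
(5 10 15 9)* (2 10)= (2 10 15 9 5)= [0, 1, 10, 3, 4, 2, 6, 7, 8, 5, 15, 11, 12, 13, 14, 9]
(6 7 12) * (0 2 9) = (0 2 9)(6 7 12) = [2, 1, 9, 3, 4, 5, 7, 12, 8, 0, 10, 11, 6]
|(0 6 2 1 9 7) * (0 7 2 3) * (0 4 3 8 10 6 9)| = |(0 9 2 1)(3 4)(6 8 10)| = 12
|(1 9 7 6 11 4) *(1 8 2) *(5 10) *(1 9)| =14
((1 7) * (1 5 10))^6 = (1 5)(7 10) = [0, 5, 2, 3, 4, 1, 6, 10, 8, 9, 7]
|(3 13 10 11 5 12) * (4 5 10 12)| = 6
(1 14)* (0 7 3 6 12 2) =(0 7 3 6 12 2)(1 14) =[7, 14, 0, 6, 4, 5, 12, 3, 8, 9, 10, 11, 2, 13, 1]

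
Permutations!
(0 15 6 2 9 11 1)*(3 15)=(0 3 15 6 2 9 11 1)=[3, 0, 9, 15, 4, 5, 2, 7, 8, 11, 10, 1, 12, 13, 14, 6]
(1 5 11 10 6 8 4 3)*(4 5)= (1 4 3)(5 11 10 6 8)= [0, 4, 2, 1, 3, 11, 8, 7, 5, 9, 6, 10]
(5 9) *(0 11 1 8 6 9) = [11, 8, 2, 3, 4, 0, 9, 7, 6, 5, 10, 1] = (0 11 1 8 6 9 5)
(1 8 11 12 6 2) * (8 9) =(1 9 8 11 12 6 2) =[0, 9, 1, 3, 4, 5, 2, 7, 11, 8, 10, 12, 6]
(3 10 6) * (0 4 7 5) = (0 4 7 5)(3 10 6) = [4, 1, 2, 10, 7, 0, 3, 5, 8, 9, 6]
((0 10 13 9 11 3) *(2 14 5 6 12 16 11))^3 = (0 9 5 16)(2 6 11 10)(3 13 14 12) = [9, 1, 6, 13, 4, 16, 11, 7, 8, 5, 2, 10, 3, 14, 12, 15, 0]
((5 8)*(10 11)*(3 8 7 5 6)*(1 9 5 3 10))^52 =[0, 10, 2, 5, 4, 1, 3, 9, 7, 11, 8, 6] =(1 10 8 7 9 11 6 3 5)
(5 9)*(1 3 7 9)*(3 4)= (1 4 3 7 9 5)= [0, 4, 2, 7, 3, 1, 6, 9, 8, 5]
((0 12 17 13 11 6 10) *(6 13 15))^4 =[6, 1, 2, 3, 4, 5, 17, 7, 8, 9, 15, 11, 10, 13, 14, 12, 16, 0] =(0 6 17)(10 15 12)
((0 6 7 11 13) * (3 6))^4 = [11, 1, 2, 13, 4, 5, 0, 3, 8, 9, 10, 6, 12, 7] = (0 11 6)(3 13 7)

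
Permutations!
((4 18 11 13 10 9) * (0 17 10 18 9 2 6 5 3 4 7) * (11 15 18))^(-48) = (18)(0 10 6 3 9)(2 5 4 7 17) = [10, 1, 5, 9, 7, 4, 3, 17, 8, 0, 6, 11, 12, 13, 14, 15, 16, 2, 18]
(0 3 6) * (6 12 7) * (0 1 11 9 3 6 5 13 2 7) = [6, 11, 7, 12, 4, 13, 1, 5, 8, 3, 10, 9, 0, 2] = (0 6 1 11 9 3 12)(2 7 5 13)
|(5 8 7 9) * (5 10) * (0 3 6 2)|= 20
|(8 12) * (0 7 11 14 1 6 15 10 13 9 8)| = |(0 7 11 14 1 6 15 10 13 9 8 12)| = 12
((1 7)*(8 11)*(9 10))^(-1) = (1 7)(8 11)(9 10) = [0, 7, 2, 3, 4, 5, 6, 1, 11, 10, 9, 8]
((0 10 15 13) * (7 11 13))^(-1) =[13, 1, 2, 3, 4, 5, 6, 15, 8, 9, 0, 7, 12, 11, 14, 10] =(0 13 11 7 15 10)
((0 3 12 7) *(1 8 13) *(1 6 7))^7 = (0 7 6 13 8 1 12 3) = [7, 12, 2, 0, 4, 5, 13, 6, 1, 9, 10, 11, 3, 8]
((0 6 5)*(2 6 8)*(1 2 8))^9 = (8)(0 5 6 2 1) = [5, 0, 1, 3, 4, 6, 2, 7, 8]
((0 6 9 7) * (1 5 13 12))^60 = (13) = [0, 1, 2, 3, 4, 5, 6, 7, 8, 9, 10, 11, 12, 13]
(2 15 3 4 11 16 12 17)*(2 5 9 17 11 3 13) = (2 15 13)(3 4)(5 9 17)(11 16 12) = [0, 1, 15, 4, 3, 9, 6, 7, 8, 17, 10, 16, 11, 2, 14, 13, 12, 5]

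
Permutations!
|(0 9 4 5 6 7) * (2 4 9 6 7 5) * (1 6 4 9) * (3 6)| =|(0 4 2 9 1 3 6 5 7)| =9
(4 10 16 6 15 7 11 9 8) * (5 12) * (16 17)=(4 10 17 16 6 15 7 11 9 8)(5 12)=[0, 1, 2, 3, 10, 12, 15, 11, 4, 8, 17, 9, 5, 13, 14, 7, 6, 16]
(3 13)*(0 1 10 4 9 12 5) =(0 1 10 4 9 12 5)(3 13) =[1, 10, 2, 13, 9, 0, 6, 7, 8, 12, 4, 11, 5, 3]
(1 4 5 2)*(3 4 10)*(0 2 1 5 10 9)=(0 2 5 1 9)(3 4 10)=[2, 9, 5, 4, 10, 1, 6, 7, 8, 0, 3]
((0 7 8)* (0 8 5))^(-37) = [5, 1, 2, 3, 4, 7, 6, 0, 8] = (8)(0 5 7)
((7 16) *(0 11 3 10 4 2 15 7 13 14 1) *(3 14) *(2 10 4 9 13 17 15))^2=(0 14)(1 11)(3 10 13 4 9)(7 17)(15 16)=[14, 11, 2, 10, 9, 5, 6, 17, 8, 3, 13, 1, 12, 4, 0, 16, 15, 7]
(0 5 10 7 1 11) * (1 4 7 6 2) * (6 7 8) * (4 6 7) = (0 5 10 4 8 7 6 2 1 11) = [5, 11, 1, 3, 8, 10, 2, 6, 7, 9, 4, 0]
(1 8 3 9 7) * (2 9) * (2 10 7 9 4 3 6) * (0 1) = [1, 8, 4, 10, 3, 5, 2, 0, 6, 9, 7] = (0 1 8 6 2 4 3 10 7)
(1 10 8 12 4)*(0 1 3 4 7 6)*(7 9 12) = (0 1 10 8 7 6)(3 4)(9 12) = [1, 10, 2, 4, 3, 5, 0, 6, 7, 12, 8, 11, 9]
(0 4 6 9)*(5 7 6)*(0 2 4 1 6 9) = (0 1 6)(2 4 5 7 9) = [1, 6, 4, 3, 5, 7, 0, 9, 8, 2]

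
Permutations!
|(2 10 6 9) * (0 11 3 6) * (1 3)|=|(0 11 1 3 6 9 2 10)|=8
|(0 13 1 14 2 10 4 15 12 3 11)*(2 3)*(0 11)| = |(0 13 1 14 3)(2 10 4 15 12)| = 5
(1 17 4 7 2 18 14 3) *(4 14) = [0, 17, 18, 1, 7, 5, 6, 2, 8, 9, 10, 11, 12, 13, 3, 15, 16, 14, 4] = (1 17 14 3)(2 18 4 7)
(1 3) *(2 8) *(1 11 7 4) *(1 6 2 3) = [0, 1, 8, 11, 6, 5, 2, 4, 3, 9, 10, 7] = (2 8 3 11 7 4 6)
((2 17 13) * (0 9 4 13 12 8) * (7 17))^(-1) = (0 8 12 17 7 2 13 4 9) = [8, 1, 13, 3, 9, 5, 6, 2, 12, 0, 10, 11, 17, 4, 14, 15, 16, 7]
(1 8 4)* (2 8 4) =(1 4)(2 8) =[0, 4, 8, 3, 1, 5, 6, 7, 2]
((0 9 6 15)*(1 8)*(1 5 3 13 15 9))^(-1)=(0 15 13 3 5 8 1)(6 9)=[15, 0, 2, 5, 4, 8, 9, 7, 1, 6, 10, 11, 12, 3, 14, 13]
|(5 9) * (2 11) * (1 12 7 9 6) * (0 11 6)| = |(0 11 2 6 1 12 7 9 5)| = 9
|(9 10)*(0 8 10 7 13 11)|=|(0 8 10 9 7 13 11)|=7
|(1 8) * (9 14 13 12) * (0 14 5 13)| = 4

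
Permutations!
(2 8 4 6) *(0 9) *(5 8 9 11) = (0 11 5 8 4 6 2 9) = [11, 1, 9, 3, 6, 8, 2, 7, 4, 0, 10, 5]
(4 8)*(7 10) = (4 8)(7 10) = [0, 1, 2, 3, 8, 5, 6, 10, 4, 9, 7]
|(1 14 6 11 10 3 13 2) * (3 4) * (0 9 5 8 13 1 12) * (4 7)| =56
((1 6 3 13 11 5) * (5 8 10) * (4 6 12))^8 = (1 10 11 3 4)(5 8 13 6 12) = [0, 10, 2, 4, 1, 8, 12, 7, 13, 9, 11, 3, 5, 6]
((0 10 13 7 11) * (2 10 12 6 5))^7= (0 7 10 5 12 11 13 2 6)= [7, 1, 6, 3, 4, 12, 0, 10, 8, 9, 5, 13, 11, 2]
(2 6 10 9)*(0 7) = (0 7)(2 6 10 9) = [7, 1, 6, 3, 4, 5, 10, 0, 8, 2, 9]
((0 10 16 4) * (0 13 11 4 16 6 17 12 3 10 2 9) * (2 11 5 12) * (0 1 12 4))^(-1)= (0 11)(1 9 2 17 6 10 3 12)(4 5 13)= [11, 9, 17, 12, 5, 13, 10, 7, 8, 2, 3, 0, 1, 4, 14, 15, 16, 6]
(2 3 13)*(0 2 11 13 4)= (0 2 3 4)(11 13)= [2, 1, 3, 4, 0, 5, 6, 7, 8, 9, 10, 13, 12, 11]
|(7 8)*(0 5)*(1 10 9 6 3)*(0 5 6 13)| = 14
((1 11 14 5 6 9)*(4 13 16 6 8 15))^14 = [0, 5, 2, 3, 6, 4, 11, 7, 13, 14, 10, 8, 12, 9, 15, 16, 1] = (1 5 4 6 11 8 13 9 14 15 16)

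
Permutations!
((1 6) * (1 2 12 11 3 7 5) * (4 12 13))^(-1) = (1 5 7 3 11 12 4 13 2 6) = [0, 5, 6, 11, 13, 7, 1, 3, 8, 9, 10, 12, 4, 2]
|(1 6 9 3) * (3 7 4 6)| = |(1 3)(4 6 9 7)| = 4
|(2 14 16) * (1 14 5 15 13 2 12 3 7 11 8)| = 8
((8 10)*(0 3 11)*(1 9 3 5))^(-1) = (0 11 3 9 1 5)(8 10) = [11, 5, 2, 9, 4, 0, 6, 7, 10, 1, 8, 3]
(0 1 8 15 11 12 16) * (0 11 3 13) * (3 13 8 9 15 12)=(0 1 9 15 13)(3 8 12 16 11)=[1, 9, 2, 8, 4, 5, 6, 7, 12, 15, 10, 3, 16, 0, 14, 13, 11]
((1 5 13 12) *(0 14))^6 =(14)(1 13)(5 12) =[0, 13, 2, 3, 4, 12, 6, 7, 8, 9, 10, 11, 5, 1, 14]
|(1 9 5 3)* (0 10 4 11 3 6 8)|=|(0 10 4 11 3 1 9 5 6 8)|=10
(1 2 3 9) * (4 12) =(1 2 3 9)(4 12) =[0, 2, 3, 9, 12, 5, 6, 7, 8, 1, 10, 11, 4]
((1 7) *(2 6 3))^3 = (1 7) = [0, 7, 2, 3, 4, 5, 6, 1]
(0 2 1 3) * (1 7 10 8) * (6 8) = (0 2 7 10 6 8 1 3) = [2, 3, 7, 0, 4, 5, 8, 10, 1, 9, 6]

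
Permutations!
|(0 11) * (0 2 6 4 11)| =|(2 6 4 11)| =4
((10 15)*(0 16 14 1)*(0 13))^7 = (0 14 13 16 1)(10 15) = [14, 0, 2, 3, 4, 5, 6, 7, 8, 9, 15, 11, 12, 16, 13, 10, 1]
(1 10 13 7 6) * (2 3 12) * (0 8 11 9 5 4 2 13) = (0 8 11 9 5 4 2 3 12 13 7 6 1 10) = [8, 10, 3, 12, 2, 4, 1, 6, 11, 5, 0, 9, 13, 7]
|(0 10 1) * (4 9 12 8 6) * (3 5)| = 30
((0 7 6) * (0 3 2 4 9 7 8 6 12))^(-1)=(0 12 7 9 4 2 3 6 8)=[12, 1, 3, 6, 2, 5, 8, 9, 0, 4, 10, 11, 7]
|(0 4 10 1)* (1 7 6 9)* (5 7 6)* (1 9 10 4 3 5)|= |(0 3 5 7 1)(6 10)|= 10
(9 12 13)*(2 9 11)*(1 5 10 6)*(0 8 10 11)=(0 8 10 6 1 5 11 2 9 12 13)=[8, 5, 9, 3, 4, 11, 1, 7, 10, 12, 6, 2, 13, 0]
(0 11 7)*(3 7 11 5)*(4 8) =(11)(0 5 3 7)(4 8) =[5, 1, 2, 7, 8, 3, 6, 0, 4, 9, 10, 11]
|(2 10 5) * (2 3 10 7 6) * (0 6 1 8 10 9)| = 10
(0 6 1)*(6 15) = (0 15 6 1) = [15, 0, 2, 3, 4, 5, 1, 7, 8, 9, 10, 11, 12, 13, 14, 6]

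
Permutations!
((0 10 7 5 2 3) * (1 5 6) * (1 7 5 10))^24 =(10) =[0, 1, 2, 3, 4, 5, 6, 7, 8, 9, 10]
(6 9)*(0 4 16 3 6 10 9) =[4, 1, 2, 6, 16, 5, 0, 7, 8, 10, 9, 11, 12, 13, 14, 15, 3] =(0 4 16 3 6)(9 10)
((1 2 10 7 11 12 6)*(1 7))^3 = [0, 1, 2, 3, 4, 5, 12, 6, 8, 9, 10, 7, 11] = (6 12 11 7)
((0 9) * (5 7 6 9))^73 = (0 6 5 9 7) = [6, 1, 2, 3, 4, 9, 5, 0, 8, 7]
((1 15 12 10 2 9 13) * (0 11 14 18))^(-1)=[18, 13, 10, 3, 4, 5, 6, 7, 8, 2, 12, 0, 15, 9, 11, 1, 16, 17, 14]=(0 18 14 11)(1 13 9 2 10 12 15)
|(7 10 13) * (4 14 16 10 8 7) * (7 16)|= 7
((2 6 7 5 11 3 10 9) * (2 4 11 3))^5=(2 10 6 9 7 4 5 11 3)=[0, 1, 10, 2, 5, 11, 9, 4, 8, 7, 6, 3]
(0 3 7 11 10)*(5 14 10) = [3, 1, 2, 7, 4, 14, 6, 11, 8, 9, 0, 5, 12, 13, 10] = (0 3 7 11 5 14 10)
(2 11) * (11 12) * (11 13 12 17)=(2 17 11)(12 13)=[0, 1, 17, 3, 4, 5, 6, 7, 8, 9, 10, 2, 13, 12, 14, 15, 16, 11]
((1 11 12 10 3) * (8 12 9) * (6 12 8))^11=(1 12 11 10 9 3 6)=[0, 12, 2, 6, 4, 5, 1, 7, 8, 3, 9, 10, 11]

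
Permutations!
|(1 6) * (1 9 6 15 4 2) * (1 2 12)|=4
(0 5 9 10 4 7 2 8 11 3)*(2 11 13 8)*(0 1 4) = (0 5 9 10)(1 4 7 11 3)(8 13) = [5, 4, 2, 1, 7, 9, 6, 11, 13, 10, 0, 3, 12, 8]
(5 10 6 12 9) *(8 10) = [0, 1, 2, 3, 4, 8, 12, 7, 10, 5, 6, 11, 9] = (5 8 10 6 12 9)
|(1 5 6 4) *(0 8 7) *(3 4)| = |(0 8 7)(1 5 6 3 4)| = 15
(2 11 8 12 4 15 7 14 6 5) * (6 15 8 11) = (2 6 5)(4 8 12)(7 14 15) = [0, 1, 6, 3, 8, 2, 5, 14, 12, 9, 10, 11, 4, 13, 15, 7]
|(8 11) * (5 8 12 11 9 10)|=4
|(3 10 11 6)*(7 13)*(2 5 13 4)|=|(2 5 13 7 4)(3 10 11 6)|=20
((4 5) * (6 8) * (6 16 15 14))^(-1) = (4 5)(6 14 15 16 8) = [0, 1, 2, 3, 5, 4, 14, 7, 6, 9, 10, 11, 12, 13, 15, 16, 8]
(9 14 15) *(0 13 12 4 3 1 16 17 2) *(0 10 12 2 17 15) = [13, 16, 10, 1, 3, 5, 6, 7, 8, 14, 12, 11, 4, 2, 0, 9, 15, 17] = (17)(0 13 2 10 12 4 3 1 16 15 9 14)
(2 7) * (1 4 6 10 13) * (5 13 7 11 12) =(1 4 6 10 7 2 11 12 5 13) =[0, 4, 11, 3, 6, 13, 10, 2, 8, 9, 7, 12, 5, 1]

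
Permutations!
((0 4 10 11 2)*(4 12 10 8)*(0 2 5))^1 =(0 12 10 11 5)(4 8) =[12, 1, 2, 3, 8, 0, 6, 7, 4, 9, 11, 5, 10]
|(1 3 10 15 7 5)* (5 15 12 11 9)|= 14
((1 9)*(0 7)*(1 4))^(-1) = (0 7)(1 4 9) = [7, 4, 2, 3, 9, 5, 6, 0, 8, 1]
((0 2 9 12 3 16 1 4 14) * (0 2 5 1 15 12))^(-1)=(0 9 2 14 4 1 5)(3 12 15 16)=[9, 5, 14, 12, 1, 0, 6, 7, 8, 2, 10, 11, 15, 13, 4, 16, 3]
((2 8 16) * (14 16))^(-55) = (2 8 14 16) = [0, 1, 8, 3, 4, 5, 6, 7, 14, 9, 10, 11, 12, 13, 16, 15, 2]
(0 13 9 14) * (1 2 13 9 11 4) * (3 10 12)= (0 9 14)(1 2 13 11 4)(3 10 12)= [9, 2, 13, 10, 1, 5, 6, 7, 8, 14, 12, 4, 3, 11, 0]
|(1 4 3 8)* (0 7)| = |(0 7)(1 4 3 8)| = 4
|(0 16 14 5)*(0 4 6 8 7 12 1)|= |(0 16 14 5 4 6 8 7 12 1)|= 10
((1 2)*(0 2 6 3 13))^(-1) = (0 13 3 6 1 2) = [13, 2, 0, 6, 4, 5, 1, 7, 8, 9, 10, 11, 12, 3]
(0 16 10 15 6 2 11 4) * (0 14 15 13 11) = (0 16 10 13 11 4 14 15 6 2) = [16, 1, 0, 3, 14, 5, 2, 7, 8, 9, 13, 4, 12, 11, 15, 6, 10]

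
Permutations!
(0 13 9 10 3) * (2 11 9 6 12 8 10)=(0 13 6 12 8 10 3)(2 11 9)=[13, 1, 11, 0, 4, 5, 12, 7, 10, 2, 3, 9, 8, 6]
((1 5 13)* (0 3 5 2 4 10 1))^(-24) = [0, 1, 2, 3, 4, 5, 6, 7, 8, 9, 10, 11, 12, 13] = (13)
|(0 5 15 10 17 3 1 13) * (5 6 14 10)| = 8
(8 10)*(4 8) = (4 8 10) = [0, 1, 2, 3, 8, 5, 6, 7, 10, 9, 4]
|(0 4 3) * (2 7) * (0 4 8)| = |(0 8)(2 7)(3 4)| = 2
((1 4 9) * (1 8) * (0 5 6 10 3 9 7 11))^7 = (0 1 10 11 8 6 7 9 5 4 3) = [1, 10, 2, 0, 3, 4, 7, 9, 6, 5, 11, 8]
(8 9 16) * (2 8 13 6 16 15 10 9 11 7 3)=(2 8 11 7 3)(6 16 13)(9 15 10)=[0, 1, 8, 2, 4, 5, 16, 3, 11, 15, 9, 7, 12, 6, 14, 10, 13]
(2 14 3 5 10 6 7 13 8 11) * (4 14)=(2 4 14 3 5 10 6 7 13 8 11)=[0, 1, 4, 5, 14, 10, 7, 13, 11, 9, 6, 2, 12, 8, 3]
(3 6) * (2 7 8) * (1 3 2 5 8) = (1 3 6 2 7)(5 8) = [0, 3, 7, 6, 4, 8, 2, 1, 5]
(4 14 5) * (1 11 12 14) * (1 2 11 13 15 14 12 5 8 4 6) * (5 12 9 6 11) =(1 13 15 14 8 4 2 5 11 12 9 6) =[0, 13, 5, 3, 2, 11, 1, 7, 4, 6, 10, 12, 9, 15, 8, 14]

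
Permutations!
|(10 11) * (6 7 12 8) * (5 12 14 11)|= |(5 12 8 6 7 14 11 10)|= 8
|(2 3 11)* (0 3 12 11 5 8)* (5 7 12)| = 8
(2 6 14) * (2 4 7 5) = (2 6 14 4 7 5) = [0, 1, 6, 3, 7, 2, 14, 5, 8, 9, 10, 11, 12, 13, 4]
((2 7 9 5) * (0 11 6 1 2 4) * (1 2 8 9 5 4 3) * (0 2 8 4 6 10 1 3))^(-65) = (0 5 7 2 4 1 10 11)(6 8 9) = [5, 10, 4, 3, 1, 7, 8, 2, 9, 6, 11, 0]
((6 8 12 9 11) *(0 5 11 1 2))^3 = [6, 5, 11, 3, 4, 8, 9, 7, 1, 0, 10, 12, 2] = (0 6 9)(1 5 8)(2 11 12)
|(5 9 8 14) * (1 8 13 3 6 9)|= 4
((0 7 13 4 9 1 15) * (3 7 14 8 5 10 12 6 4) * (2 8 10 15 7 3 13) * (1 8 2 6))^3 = (0 12 6 8)(1 4 5 14)(7 9 15 10) = [12, 4, 2, 3, 5, 14, 8, 9, 0, 15, 7, 11, 6, 13, 1, 10]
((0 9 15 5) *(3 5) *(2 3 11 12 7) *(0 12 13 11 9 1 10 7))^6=(15)(0 5 2 10)(1 12 3 7)=[5, 12, 10, 7, 4, 2, 6, 1, 8, 9, 0, 11, 3, 13, 14, 15]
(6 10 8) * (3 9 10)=(3 9 10 8 6)=[0, 1, 2, 9, 4, 5, 3, 7, 6, 10, 8]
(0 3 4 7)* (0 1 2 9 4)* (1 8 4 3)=[1, 2, 9, 0, 7, 5, 6, 8, 4, 3]=(0 1 2 9 3)(4 7 8)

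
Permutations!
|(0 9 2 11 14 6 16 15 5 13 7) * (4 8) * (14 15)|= |(0 9 2 11 15 5 13 7)(4 8)(6 16 14)|= 24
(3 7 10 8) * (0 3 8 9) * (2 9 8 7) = (0 3 2 9)(7 10 8) = [3, 1, 9, 2, 4, 5, 6, 10, 7, 0, 8]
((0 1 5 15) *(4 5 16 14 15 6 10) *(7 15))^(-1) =(0 15 7 14 16 1)(4 10 6 5) =[15, 0, 2, 3, 10, 4, 5, 14, 8, 9, 6, 11, 12, 13, 16, 7, 1]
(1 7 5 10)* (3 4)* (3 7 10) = (1 10)(3 4 7 5) = [0, 10, 2, 4, 7, 3, 6, 5, 8, 9, 1]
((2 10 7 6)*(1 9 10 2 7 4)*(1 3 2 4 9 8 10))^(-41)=(1 9 10 8)(2 4 3)(6 7)=[0, 9, 4, 2, 3, 5, 7, 6, 1, 10, 8]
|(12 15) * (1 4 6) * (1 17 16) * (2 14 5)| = 30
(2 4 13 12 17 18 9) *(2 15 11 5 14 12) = (2 4 13)(5 14 12 17 18 9 15 11) = [0, 1, 4, 3, 13, 14, 6, 7, 8, 15, 10, 5, 17, 2, 12, 11, 16, 18, 9]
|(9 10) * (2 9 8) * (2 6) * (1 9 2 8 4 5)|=10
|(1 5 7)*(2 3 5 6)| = |(1 6 2 3 5 7)| = 6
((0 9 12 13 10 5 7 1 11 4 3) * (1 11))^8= (0 4 7 10 12)(3 11 5 13 9)= [4, 1, 2, 11, 7, 13, 6, 10, 8, 3, 12, 5, 0, 9]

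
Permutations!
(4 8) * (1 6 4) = (1 6 4 8) = [0, 6, 2, 3, 8, 5, 4, 7, 1]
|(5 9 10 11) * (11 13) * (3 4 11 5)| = 12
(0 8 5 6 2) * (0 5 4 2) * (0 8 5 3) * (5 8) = (0 8 4 2 3)(5 6) = [8, 1, 3, 0, 2, 6, 5, 7, 4]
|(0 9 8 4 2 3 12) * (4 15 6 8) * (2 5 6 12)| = |(0 9 4 5 6 8 15 12)(2 3)| = 8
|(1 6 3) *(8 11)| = 6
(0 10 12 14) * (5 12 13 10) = [5, 1, 2, 3, 4, 12, 6, 7, 8, 9, 13, 11, 14, 10, 0] = (0 5 12 14)(10 13)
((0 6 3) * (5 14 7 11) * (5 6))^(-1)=(0 3 6 11 7 14 5)=[3, 1, 2, 6, 4, 0, 11, 14, 8, 9, 10, 7, 12, 13, 5]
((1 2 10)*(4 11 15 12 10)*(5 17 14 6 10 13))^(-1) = [0, 10, 1, 3, 2, 13, 14, 7, 8, 9, 6, 4, 15, 12, 17, 11, 16, 5] = (1 10 6 14 17 5 13 12 15 11 4 2)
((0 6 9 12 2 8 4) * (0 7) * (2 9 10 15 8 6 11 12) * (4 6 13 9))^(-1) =[7, 1, 9, 3, 12, 5, 8, 4, 15, 13, 6, 0, 11, 2, 14, 10] =(0 7 4 12 11)(2 9 13)(6 8 15 10)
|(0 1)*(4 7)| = 2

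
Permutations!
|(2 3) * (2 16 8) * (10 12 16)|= 6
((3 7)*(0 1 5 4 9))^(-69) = (0 1 5 4 9)(3 7) = [1, 5, 2, 7, 9, 4, 6, 3, 8, 0]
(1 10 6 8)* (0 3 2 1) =(0 3 2 1 10 6 8) =[3, 10, 1, 2, 4, 5, 8, 7, 0, 9, 6]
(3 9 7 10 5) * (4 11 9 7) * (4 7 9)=(3 9 7 10 5)(4 11)=[0, 1, 2, 9, 11, 3, 6, 10, 8, 7, 5, 4]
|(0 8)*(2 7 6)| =|(0 8)(2 7 6)| =6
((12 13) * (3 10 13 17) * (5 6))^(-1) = (3 17 12 13 10)(5 6) = [0, 1, 2, 17, 4, 6, 5, 7, 8, 9, 3, 11, 13, 10, 14, 15, 16, 12]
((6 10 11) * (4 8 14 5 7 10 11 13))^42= (14)= [0, 1, 2, 3, 4, 5, 6, 7, 8, 9, 10, 11, 12, 13, 14]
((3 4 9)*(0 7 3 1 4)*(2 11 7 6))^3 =(0 11)(2 3)(6 7) =[11, 1, 3, 2, 4, 5, 7, 6, 8, 9, 10, 0]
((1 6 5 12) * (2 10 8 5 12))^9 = (12)(2 10 8 5) = [0, 1, 10, 3, 4, 2, 6, 7, 5, 9, 8, 11, 12]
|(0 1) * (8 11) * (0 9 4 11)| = 6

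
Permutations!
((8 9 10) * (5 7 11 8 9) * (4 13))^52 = (13) = [0, 1, 2, 3, 4, 5, 6, 7, 8, 9, 10, 11, 12, 13]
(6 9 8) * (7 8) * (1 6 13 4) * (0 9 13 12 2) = (0 9 7 8 12 2)(1 6 13 4) = [9, 6, 0, 3, 1, 5, 13, 8, 12, 7, 10, 11, 2, 4]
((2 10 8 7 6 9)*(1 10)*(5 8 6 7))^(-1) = (1 2 9 6 10)(5 8) = [0, 2, 9, 3, 4, 8, 10, 7, 5, 6, 1]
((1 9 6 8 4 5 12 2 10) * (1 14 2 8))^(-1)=(1 6 9)(2 14 10)(4 8 12 5)=[0, 6, 14, 3, 8, 4, 9, 7, 12, 1, 2, 11, 5, 13, 10]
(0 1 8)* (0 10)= (0 1 8 10)= [1, 8, 2, 3, 4, 5, 6, 7, 10, 9, 0]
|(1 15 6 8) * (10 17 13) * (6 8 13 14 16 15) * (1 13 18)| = 21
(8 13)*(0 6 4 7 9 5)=(0 6 4 7 9 5)(8 13)=[6, 1, 2, 3, 7, 0, 4, 9, 13, 5, 10, 11, 12, 8]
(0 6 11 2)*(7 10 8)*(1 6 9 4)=(0 9 4 1 6 11 2)(7 10 8)=[9, 6, 0, 3, 1, 5, 11, 10, 7, 4, 8, 2]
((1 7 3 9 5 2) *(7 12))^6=(1 2 5 9 3 7 12)=[0, 2, 5, 7, 4, 9, 6, 12, 8, 3, 10, 11, 1]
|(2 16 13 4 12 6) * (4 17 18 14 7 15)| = |(2 16 13 17 18 14 7 15 4 12 6)| = 11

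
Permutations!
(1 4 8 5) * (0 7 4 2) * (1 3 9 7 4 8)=(0 4 1 2)(3 9 7 8 5)=[4, 2, 0, 9, 1, 3, 6, 8, 5, 7]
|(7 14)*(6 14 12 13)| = 5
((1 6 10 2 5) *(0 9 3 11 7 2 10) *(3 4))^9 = (0 6 1 5 2 7 11 3 4 9) = [6, 5, 7, 4, 9, 2, 1, 11, 8, 0, 10, 3]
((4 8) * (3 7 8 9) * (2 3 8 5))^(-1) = (2 5 7 3)(4 8 9) = [0, 1, 5, 2, 8, 7, 6, 3, 9, 4]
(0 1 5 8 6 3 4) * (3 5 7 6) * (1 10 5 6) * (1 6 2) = (0 10 5 8 3 4)(1 7 6 2) = [10, 7, 1, 4, 0, 8, 2, 6, 3, 9, 5]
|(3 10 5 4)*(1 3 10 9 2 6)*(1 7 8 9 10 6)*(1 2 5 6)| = 9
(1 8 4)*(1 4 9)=(1 8 9)=[0, 8, 2, 3, 4, 5, 6, 7, 9, 1]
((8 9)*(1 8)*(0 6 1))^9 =(0 9 8 1 6) =[9, 6, 2, 3, 4, 5, 0, 7, 1, 8]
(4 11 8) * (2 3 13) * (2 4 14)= (2 3 13 4 11 8 14)= [0, 1, 3, 13, 11, 5, 6, 7, 14, 9, 10, 8, 12, 4, 2]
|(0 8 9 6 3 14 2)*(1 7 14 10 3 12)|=18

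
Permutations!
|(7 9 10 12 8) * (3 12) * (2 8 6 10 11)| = |(2 8 7 9 11)(3 12 6 10)| = 20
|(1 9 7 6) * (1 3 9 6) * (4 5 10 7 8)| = 9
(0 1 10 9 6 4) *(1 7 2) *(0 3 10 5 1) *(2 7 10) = (0 10 9 6 4 3 2)(1 5) = [10, 5, 0, 2, 3, 1, 4, 7, 8, 6, 9]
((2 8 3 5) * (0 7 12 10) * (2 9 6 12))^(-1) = (0 10 12 6 9 5 3 8 2 7) = [10, 1, 7, 8, 4, 3, 9, 0, 2, 5, 12, 11, 6]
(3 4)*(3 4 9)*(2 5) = (2 5)(3 9) = [0, 1, 5, 9, 4, 2, 6, 7, 8, 3]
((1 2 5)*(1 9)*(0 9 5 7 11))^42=(11)=[0, 1, 2, 3, 4, 5, 6, 7, 8, 9, 10, 11]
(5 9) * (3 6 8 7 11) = (3 6 8 7 11)(5 9) = [0, 1, 2, 6, 4, 9, 8, 11, 7, 5, 10, 3]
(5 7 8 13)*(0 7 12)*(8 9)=(0 7 9 8 13 5 12)=[7, 1, 2, 3, 4, 12, 6, 9, 13, 8, 10, 11, 0, 5]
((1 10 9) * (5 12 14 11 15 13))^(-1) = [0, 9, 2, 3, 4, 13, 6, 7, 8, 10, 1, 14, 5, 15, 12, 11] = (1 9 10)(5 13 15 11 14 12)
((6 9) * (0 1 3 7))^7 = [7, 0, 2, 1, 4, 5, 9, 3, 8, 6] = (0 7 3 1)(6 9)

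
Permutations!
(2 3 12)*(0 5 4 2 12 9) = [5, 1, 3, 9, 2, 4, 6, 7, 8, 0, 10, 11, 12] = (12)(0 5 4 2 3 9)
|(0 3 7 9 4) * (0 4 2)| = |(0 3 7 9 2)| = 5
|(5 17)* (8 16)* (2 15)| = |(2 15)(5 17)(8 16)| = 2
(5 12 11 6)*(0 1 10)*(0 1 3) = (0 3)(1 10)(5 12 11 6) = [3, 10, 2, 0, 4, 12, 5, 7, 8, 9, 1, 6, 11]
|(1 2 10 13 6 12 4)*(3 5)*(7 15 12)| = |(1 2 10 13 6 7 15 12 4)(3 5)| = 18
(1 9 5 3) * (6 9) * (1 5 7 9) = [0, 6, 2, 5, 4, 3, 1, 9, 8, 7] = (1 6)(3 5)(7 9)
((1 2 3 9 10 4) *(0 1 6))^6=(0 4 9 2)(1 6 10 3)=[4, 6, 0, 1, 9, 5, 10, 7, 8, 2, 3]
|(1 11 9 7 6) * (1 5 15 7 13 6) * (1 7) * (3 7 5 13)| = |(1 11 9 3 7 5 15)(6 13)| = 14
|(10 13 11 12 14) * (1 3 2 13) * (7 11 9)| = |(1 3 2 13 9 7 11 12 14 10)| = 10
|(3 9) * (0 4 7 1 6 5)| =6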